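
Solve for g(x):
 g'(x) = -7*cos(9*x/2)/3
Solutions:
 g(x) = C1 - 14*sin(9*x/2)/27


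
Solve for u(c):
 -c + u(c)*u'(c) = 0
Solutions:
 u(c) = -sqrt(C1 + c^2)
 u(c) = sqrt(C1 + c^2)


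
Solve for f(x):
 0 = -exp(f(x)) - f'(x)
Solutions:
 f(x) = log(1/(C1 + x))


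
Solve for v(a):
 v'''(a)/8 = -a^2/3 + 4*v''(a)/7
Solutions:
 v(a) = C1 + C2*a + C3*exp(32*a/7) + 7*a^4/144 + 49*a^3/1152 + 343*a^2/12288


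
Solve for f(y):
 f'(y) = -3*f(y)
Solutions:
 f(y) = C1*exp(-3*y)


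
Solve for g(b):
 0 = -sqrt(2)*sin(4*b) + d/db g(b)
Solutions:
 g(b) = C1 - sqrt(2)*cos(4*b)/4


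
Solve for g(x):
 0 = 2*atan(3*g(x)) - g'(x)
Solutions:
 Integral(1/atan(3*_y), (_y, g(x))) = C1 + 2*x


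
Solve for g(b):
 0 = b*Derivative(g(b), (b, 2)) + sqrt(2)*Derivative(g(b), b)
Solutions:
 g(b) = C1 + C2*b^(1 - sqrt(2))


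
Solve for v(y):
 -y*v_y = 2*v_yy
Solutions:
 v(y) = C1 + C2*erf(y/2)


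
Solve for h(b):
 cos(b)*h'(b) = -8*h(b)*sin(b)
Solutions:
 h(b) = C1*cos(b)^8


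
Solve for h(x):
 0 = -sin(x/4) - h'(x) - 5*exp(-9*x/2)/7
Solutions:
 h(x) = C1 + 4*cos(x/4) + 10*exp(-9*x/2)/63


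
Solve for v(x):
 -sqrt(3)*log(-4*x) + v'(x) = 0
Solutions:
 v(x) = C1 + sqrt(3)*x*log(-x) + sqrt(3)*x*(-1 + 2*log(2))


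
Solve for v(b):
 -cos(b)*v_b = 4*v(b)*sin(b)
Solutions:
 v(b) = C1*cos(b)^4


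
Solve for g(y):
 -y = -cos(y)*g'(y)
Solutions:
 g(y) = C1 + Integral(y/cos(y), y)


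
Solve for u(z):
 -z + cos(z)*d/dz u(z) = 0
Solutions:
 u(z) = C1 + Integral(z/cos(z), z)


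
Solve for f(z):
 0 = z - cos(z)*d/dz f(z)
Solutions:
 f(z) = C1 + Integral(z/cos(z), z)


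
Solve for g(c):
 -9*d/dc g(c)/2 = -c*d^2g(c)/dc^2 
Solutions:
 g(c) = C1 + C2*c^(11/2)


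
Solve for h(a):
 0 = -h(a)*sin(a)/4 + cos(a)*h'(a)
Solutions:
 h(a) = C1/cos(a)^(1/4)


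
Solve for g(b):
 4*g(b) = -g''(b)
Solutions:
 g(b) = C1*sin(2*b) + C2*cos(2*b)


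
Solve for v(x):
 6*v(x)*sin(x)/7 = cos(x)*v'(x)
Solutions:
 v(x) = C1/cos(x)^(6/7)


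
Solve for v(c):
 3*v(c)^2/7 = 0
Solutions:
 v(c) = 0


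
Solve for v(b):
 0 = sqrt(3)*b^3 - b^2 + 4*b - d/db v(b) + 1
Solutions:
 v(b) = C1 + sqrt(3)*b^4/4 - b^3/3 + 2*b^2 + b


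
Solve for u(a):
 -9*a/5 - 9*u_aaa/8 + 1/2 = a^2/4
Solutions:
 u(a) = C1 + C2*a + C3*a^2 - a^5/270 - a^4/15 + 2*a^3/27


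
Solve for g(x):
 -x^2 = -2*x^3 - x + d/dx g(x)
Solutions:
 g(x) = C1 + x^4/2 - x^3/3 + x^2/2


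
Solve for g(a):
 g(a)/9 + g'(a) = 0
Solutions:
 g(a) = C1*exp(-a/9)


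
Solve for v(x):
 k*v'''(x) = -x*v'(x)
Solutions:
 v(x) = C1 + Integral(C2*airyai(x*(-1/k)^(1/3)) + C3*airybi(x*(-1/k)^(1/3)), x)


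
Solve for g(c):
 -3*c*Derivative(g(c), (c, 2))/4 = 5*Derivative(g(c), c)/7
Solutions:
 g(c) = C1 + C2*c^(1/21)


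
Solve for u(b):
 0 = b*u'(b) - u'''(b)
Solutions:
 u(b) = C1 + Integral(C2*airyai(b) + C3*airybi(b), b)


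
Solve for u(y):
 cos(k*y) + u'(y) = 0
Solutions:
 u(y) = C1 - sin(k*y)/k


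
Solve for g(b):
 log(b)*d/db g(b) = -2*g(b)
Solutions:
 g(b) = C1*exp(-2*li(b))


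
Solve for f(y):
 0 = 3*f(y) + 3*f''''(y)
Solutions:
 f(y) = (C1*sin(sqrt(2)*y/2) + C2*cos(sqrt(2)*y/2))*exp(-sqrt(2)*y/2) + (C3*sin(sqrt(2)*y/2) + C4*cos(sqrt(2)*y/2))*exp(sqrt(2)*y/2)


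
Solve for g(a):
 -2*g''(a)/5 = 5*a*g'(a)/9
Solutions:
 g(a) = C1 + C2*erf(5*a/6)


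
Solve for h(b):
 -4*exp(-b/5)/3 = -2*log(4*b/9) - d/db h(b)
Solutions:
 h(b) = C1 - 2*b*log(b) + 2*b*(-2*log(2) + 1 + 2*log(3)) - 20*exp(-b/5)/3


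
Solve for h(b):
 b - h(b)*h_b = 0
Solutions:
 h(b) = -sqrt(C1 + b^2)
 h(b) = sqrt(C1 + b^2)


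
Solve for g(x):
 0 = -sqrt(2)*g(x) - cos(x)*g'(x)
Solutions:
 g(x) = C1*(sin(x) - 1)^(sqrt(2)/2)/(sin(x) + 1)^(sqrt(2)/2)


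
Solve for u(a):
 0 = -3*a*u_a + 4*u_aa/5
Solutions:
 u(a) = C1 + C2*erfi(sqrt(30)*a/4)


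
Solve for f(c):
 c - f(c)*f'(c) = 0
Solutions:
 f(c) = -sqrt(C1 + c^2)
 f(c) = sqrt(C1 + c^2)


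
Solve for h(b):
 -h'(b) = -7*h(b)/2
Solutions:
 h(b) = C1*exp(7*b/2)


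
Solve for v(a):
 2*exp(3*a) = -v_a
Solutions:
 v(a) = C1 - 2*exp(3*a)/3


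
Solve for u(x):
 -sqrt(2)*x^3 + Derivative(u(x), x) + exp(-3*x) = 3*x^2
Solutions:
 u(x) = C1 + sqrt(2)*x^4/4 + x^3 + exp(-3*x)/3


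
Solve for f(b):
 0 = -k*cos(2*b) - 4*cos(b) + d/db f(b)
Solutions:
 f(b) = C1 + k*sin(2*b)/2 + 4*sin(b)


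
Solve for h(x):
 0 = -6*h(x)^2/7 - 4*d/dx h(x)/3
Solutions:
 h(x) = 14/(C1 + 9*x)


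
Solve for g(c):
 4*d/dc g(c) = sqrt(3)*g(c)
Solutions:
 g(c) = C1*exp(sqrt(3)*c/4)


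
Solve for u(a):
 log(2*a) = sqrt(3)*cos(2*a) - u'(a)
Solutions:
 u(a) = C1 - a*log(a) - a*log(2) + a + sqrt(3)*sin(2*a)/2


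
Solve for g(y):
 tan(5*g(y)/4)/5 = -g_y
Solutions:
 g(y) = -4*asin(C1*exp(-y/4))/5 + 4*pi/5
 g(y) = 4*asin(C1*exp(-y/4))/5


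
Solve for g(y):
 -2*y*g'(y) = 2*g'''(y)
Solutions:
 g(y) = C1 + Integral(C2*airyai(-y) + C3*airybi(-y), y)


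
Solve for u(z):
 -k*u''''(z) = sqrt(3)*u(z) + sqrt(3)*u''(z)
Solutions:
 u(z) = C1*exp(-sqrt(2)*z*sqrt((-sqrt(-4*sqrt(3)*k + 3) - sqrt(3))/k)/2) + C2*exp(sqrt(2)*z*sqrt((-sqrt(-4*sqrt(3)*k + 3) - sqrt(3))/k)/2) + C3*exp(-sqrt(2)*z*sqrt((sqrt(-4*sqrt(3)*k + 3) - sqrt(3))/k)/2) + C4*exp(sqrt(2)*z*sqrt((sqrt(-4*sqrt(3)*k + 3) - sqrt(3))/k)/2)


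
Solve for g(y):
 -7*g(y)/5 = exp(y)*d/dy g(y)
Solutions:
 g(y) = C1*exp(7*exp(-y)/5)


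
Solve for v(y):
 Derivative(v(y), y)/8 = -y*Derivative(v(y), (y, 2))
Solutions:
 v(y) = C1 + C2*y^(7/8)


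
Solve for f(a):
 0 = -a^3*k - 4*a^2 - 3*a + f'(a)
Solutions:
 f(a) = C1 + a^4*k/4 + 4*a^3/3 + 3*a^2/2


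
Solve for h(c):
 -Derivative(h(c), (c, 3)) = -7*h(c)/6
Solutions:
 h(c) = C3*exp(6^(2/3)*7^(1/3)*c/6) + (C1*sin(2^(2/3)*3^(1/6)*7^(1/3)*c/4) + C2*cos(2^(2/3)*3^(1/6)*7^(1/3)*c/4))*exp(-6^(2/3)*7^(1/3)*c/12)


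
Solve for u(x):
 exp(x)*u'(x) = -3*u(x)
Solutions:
 u(x) = C1*exp(3*exp(-x))


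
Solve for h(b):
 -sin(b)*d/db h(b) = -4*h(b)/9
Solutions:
 h(b) = C1*(cos(b) - 1)^(2/9)/(cos(b) + 1)^(2/9)


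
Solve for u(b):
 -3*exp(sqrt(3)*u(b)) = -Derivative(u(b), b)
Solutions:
 u(b) = sqrt(3)*(2*log(-1/(C1 + 3*b)) - log(3))/6


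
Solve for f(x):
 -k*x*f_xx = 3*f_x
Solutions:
 f(x) = C1 + x^(((re(k) - 3)*re(k) + im(k)^2)/(re(k)^2 + im(k)^2))*(C2*sin(3*log(x)*Abs(im(k))/(re(k)^2 + im(k)^2)) + C3*cos(3*log(x)*im(k)/(re(k)^2 + im(k)^2)))


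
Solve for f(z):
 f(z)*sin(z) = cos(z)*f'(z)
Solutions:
 f(z) = C1/cos(z)


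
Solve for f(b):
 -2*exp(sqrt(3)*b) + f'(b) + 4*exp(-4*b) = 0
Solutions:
 f(b) = C1 + 2*sqrt(3)*exp(sqrt(3)*b)/3 + exp(-4*b)


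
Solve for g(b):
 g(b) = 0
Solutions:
 g(b) = 0


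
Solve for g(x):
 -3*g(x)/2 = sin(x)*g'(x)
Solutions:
 g(x) = C1*(cos(x) + 1)^(3/4)/(cos(x) - 1)^(3/4)


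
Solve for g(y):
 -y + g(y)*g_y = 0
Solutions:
 g(y) = -sqrt(C1 + y^2)
 g(y) = sqrt(C1 + y^2)


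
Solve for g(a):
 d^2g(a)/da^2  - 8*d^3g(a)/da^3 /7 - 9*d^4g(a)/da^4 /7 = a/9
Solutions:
 g(a) = C1 + C2*a + C3*exp(a*(-4 + sqrt(79))/9) + C4*exp(-a*(4 + sqrt(79))/9) + a^3/54 + 4*a^2/63


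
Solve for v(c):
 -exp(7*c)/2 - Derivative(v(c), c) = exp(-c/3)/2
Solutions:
 v(c) = C1 - exp(7*c)/14 + 3*exp(-c/3)/2


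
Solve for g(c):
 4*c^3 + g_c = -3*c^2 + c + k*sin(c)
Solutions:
 g(c) = C1 - c^4 - c^3 + c^2/2 - k*cos(c)


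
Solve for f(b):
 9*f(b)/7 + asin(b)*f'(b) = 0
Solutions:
 f(b) = C1*exp(-9*Integral(1/asin(b), b)/7)


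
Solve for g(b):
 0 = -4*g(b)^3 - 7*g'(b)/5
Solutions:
 g(b) = -sqrt(14)*sqrt(-1/(C1 - 20*b))/2
 g(b) = sqrt(14)*sqrt(-1/(C1 - 20*b))/2


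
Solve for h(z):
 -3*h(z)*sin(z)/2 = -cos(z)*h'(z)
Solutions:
 h(z) = C1/cos(z)^(3/2)


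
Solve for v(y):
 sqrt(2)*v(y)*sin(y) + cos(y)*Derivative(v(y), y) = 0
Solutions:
 v(y) = C1*cos(y)^(sqrt(2))


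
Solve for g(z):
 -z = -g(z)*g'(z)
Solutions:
 g(z) = -sqrt(C1 + z^2)
 g(z) = sqrt(C1 + z^2)


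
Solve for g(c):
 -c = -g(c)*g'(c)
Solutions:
 g(c) = -sqrt(C1 + c^2)
 g(c) = sqrt(C1 + c^2)


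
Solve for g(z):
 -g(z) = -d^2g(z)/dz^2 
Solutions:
 g(z) = C1*exp(-z) + C2*exp(z)


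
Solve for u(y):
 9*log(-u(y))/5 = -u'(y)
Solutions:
 -li(-u(y)) = C1 - 9*y/5


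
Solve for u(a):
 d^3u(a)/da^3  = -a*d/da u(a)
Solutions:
 u(a) = C1 + Integral(C2*airyai(-a) + C3*airybi(-a), a)


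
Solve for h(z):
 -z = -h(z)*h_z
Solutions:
 h(z) = -sqrt(C1 + z^2)
 h(z) = sqrt(C1 + z^2)


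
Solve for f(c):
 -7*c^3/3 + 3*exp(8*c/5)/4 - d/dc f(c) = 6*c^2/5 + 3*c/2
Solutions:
 f(c) = C1 - 7*c^4/12 - 2*c^3/5 - 3*c^2/4 + 15*exp(8*c/5)/32


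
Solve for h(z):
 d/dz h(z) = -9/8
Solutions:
 h(z) = C1 - 9*z/8


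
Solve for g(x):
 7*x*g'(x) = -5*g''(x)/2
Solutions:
 g(x) = C1 + C2*erf(sqrt(35)*x/5)


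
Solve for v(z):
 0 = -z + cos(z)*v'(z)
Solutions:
 v(z) = C1 + Integral(z/cos(z), z)


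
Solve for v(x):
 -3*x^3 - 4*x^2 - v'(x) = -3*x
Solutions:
 v(x) = C1 - 3*x^4/4 - 4*x^3/3 + 3*x^2/2


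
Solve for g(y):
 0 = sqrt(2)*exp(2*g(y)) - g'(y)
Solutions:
 g(y) = log(-sqrt(-1/(C1 + sqrt(2)*y))) - log(2)/2
 g(y) = log(-1/(C1 + sqrt(2)*y))/2 - log(2)/2


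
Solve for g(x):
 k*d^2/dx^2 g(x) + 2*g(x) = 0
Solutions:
 g(x) = C1*exp(-sqrt(2)*x*sqrt(-1/k)) + C2*exp(sqrt(2)*x*sqrt(-1/k))


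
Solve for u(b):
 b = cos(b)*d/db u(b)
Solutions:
 u(b) = C1 + Integral(b/cos(b), b)


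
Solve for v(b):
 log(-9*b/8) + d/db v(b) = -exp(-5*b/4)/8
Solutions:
 v(b) = C1 - b*log(-b) + b*(-2*log(3) + 1 + 3*log(2)) + exp(-5*b/4)/10


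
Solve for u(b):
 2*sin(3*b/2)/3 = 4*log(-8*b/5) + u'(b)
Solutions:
 u(b) = C1 - 4*b*log(-b) - 12*b*log(2) + 4*b + 4*b*log(5) - 4*cos(3*b/2)/9


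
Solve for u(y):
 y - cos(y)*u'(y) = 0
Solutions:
 u(y) = C1 + Integral(y/cos(y), y)


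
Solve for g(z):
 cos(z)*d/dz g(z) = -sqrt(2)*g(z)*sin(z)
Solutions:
 g(z) = C1*cos(z)^(sqrt(2))


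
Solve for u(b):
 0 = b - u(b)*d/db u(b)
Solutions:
 u(b) = -sqrt(C1 + b^2)
 u(b) = sqrt(C1 + b^2)


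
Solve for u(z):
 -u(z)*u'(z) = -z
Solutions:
 u(z) = -sqrt(C1 + z^2)
 u(z) = sqrt(C1 + z^2)


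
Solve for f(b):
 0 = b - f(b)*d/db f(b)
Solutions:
 f(b) = -sqrt(C1 + b^2)
 f(b) = sqrt(C1 + b^2)


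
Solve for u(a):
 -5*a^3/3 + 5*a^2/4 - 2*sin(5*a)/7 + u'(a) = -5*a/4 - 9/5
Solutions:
 u(a) = C1 + 5*a^4/12 - 5*a^3/12 - 5*a^2/8 - 9*a/5 - 2*cos(5*a)/35


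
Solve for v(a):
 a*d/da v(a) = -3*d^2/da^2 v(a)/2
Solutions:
 v(a) = C1 + C2*erf(sqrt(3)*a/3)


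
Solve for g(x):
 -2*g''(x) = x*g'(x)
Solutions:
 g(x) = C1 + C2*erf(x/2)


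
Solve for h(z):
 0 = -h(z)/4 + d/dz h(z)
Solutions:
 h(z) = C1*exp(z/4)


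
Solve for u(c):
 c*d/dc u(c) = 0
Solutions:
 u(c) = C1


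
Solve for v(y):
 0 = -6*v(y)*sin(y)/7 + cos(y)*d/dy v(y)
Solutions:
 v(y) = C1/cos(y)^(6/7)


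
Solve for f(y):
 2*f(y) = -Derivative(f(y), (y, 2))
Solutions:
 f(y) = C1*sin(sqrt(2)*y) + C2*cos(sqrt(2)*y)


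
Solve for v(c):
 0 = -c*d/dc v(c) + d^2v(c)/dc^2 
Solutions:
 v(c) = C1 + C2*erfi(sqrt(2)*c/2)


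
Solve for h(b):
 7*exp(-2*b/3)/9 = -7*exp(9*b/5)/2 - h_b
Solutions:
 h(b) = C1 - 35*exp(9*b/5)/18 + 7*exp(-2*b/3)/6


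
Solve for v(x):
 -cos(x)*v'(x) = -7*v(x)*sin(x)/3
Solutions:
 v(x) = C1/cos(x)^(7/3)


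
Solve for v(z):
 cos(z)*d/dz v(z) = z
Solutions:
 v(z) = C1 + Integral(z/cos(z), z)


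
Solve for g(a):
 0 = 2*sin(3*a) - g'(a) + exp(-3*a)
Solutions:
 g(a) = C1 - 2*cos(3*a)/3 - exp(-3*a)/3


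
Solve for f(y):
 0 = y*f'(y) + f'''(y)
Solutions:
 f(y) = C1 + Integral(C2*airyai(-y) + C3*airybi(-y), y)


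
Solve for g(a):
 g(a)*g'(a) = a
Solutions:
 g(a) = -sqrt(C1 + a^2)
 g(a) = sqrt(C1 + a^2)


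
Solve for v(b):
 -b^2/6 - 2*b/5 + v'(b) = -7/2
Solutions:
 v(b) = C1 + b^3/18 + b^2/5 - 7*b/2


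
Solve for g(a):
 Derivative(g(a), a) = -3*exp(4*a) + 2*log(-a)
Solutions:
 g(a) = C1 + 2*a*log(-a) - 2*a - 3*exp(4*a)/4


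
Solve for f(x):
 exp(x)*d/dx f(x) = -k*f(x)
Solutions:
 f(x) = C1*exp(k*exp(-x))


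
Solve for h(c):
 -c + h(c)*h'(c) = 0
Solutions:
 h(c) = -sqrt(C1 + c^2)
 h(c) = sqrt(C1 + c^2)


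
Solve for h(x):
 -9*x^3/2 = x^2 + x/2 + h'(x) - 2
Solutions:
 h(x) = C1 - 9*x^4/8 - x^3/3 - x^2/4 + 2*x


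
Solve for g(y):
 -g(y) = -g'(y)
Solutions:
 g(y) = C1*exp(y)


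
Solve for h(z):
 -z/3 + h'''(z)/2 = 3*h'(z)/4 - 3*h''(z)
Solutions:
 h(z) = C1 + C2*exp(z*(-3 + sqrt(42)/2)) + C3*exp(-z*(3 + sqrt(42)/2)) - 2*z^2/9 - 16*z/9


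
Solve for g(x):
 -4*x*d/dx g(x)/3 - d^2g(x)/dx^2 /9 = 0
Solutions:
 g(x) = C1 + C2*erf(sqrt(6)*x)


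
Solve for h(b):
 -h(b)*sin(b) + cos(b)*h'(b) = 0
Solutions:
 h(b) = C1/cos(b)


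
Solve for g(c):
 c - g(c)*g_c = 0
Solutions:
 g(c) = -sqrt(C1 + c^2)
 g(c) = sqrt(C1 + c^2)


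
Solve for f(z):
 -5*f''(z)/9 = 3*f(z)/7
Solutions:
 f(z) = C1*sin(3*sqrt(105)*z/35) + C2*cos(3*sqrt(105)*z/35)


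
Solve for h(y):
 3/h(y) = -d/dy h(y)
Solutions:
 h(y) = -sqrt(C1 - 6*y)
 h(y) = sqrt(C1 - 6*y)


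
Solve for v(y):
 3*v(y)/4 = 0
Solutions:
 v(y) = 0


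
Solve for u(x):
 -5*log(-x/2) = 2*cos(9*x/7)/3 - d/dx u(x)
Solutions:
 u(x) = C1 + 5*x*log(-x) - 5*x - 5*x*log(2) + 14*sin(9*x/7)/27


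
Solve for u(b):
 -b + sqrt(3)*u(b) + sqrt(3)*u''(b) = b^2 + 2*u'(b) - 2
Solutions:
 u(b) = sqrt(3)*b^2/3 + sqrt(3)*b/3 + 4*b/3 + (C1*sin(sqrt(6)*b/3) + C2*cos(sqrt(6)*b/3))*exp(sqrt(3)*b/3) - 4*sqrt(3)/9 + 2/3


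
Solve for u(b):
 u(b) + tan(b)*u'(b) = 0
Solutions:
 u(b) = C1/sin(b)


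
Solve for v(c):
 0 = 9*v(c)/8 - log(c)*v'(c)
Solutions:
 v(c) = C1*exp(9*li(c)/8)


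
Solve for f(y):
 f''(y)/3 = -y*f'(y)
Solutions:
 f(y) = C1 + C2*erf(sqrt(6)*y/2)


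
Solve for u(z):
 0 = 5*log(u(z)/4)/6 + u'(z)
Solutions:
 -6*Integral(1/(-log(_y) + 2*log(2)), (_y, u(z)))/5 = C1 - z


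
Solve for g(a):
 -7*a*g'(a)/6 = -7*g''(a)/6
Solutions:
 g(a) = C1 + C2*erfi(sqrt(2)*a/2)


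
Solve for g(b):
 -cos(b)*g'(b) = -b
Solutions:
 g(b) = C1 + Integral(b/cos(b), b)


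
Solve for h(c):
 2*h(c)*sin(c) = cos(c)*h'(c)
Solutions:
 h(c) = C1/cos(c)^2


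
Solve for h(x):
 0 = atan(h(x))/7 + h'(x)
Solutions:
 Integral(1/atan(_y), (_y, h(x))) = C1 - x/7


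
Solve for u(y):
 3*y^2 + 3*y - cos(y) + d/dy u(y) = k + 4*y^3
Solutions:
 u(y) = C1 + k*y + y^4 - y^3 - 3*y^2/2 + sin(y)


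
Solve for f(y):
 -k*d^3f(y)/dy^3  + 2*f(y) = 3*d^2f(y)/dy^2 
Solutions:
 f(y) = C1*exp(-y*((sqrt(((-1 + k^(-2))^2 - 1/k^4)/k^2) - 1/k + k^(-3))^(1/3) + 1/k + 1/(k^2*(sqrt(((-1 + k^(-2))^2 - 1/k^4)/k^2) - 1/k + k^(-3))^(1/3)))) + C2*exp(y*((sqrt(((-1 + k^(-2))^2 - 1/k^4)/k^2) - 1/k + k^(-3))^(1/3)/2 - sqrt(3)*I*(sqrt(((-1 + k^(-2))^2 - 1/k^4)/k^2) - 1/k + k^(-3))^(1/3)/2 - 1/k - 2/(k^2*(-1 + sqrt(3)*I)*(sqrt(((-1 + k^(-2))^2 - 1/k^4)/k^2) - 1/k + k^(-3))^(1/3)))) + C3*exp(y*((sqrt(((-1 + k^(-2))^2 - 1/k^4)/k^2) - 1/k + k^(-3))^(1/3)/2 + sqrt(3)*I*(sqrt(((-1 + k^(-2))^2 - 1/k^4)/k^2) - 1/k + k^(-3))^(1/3)/2 - 1/k + 2/(k^2*(1 + sqrt(3)*I)*(sqrt(((-1 + k^(-2))^2 - 1/k^4)/k^2) - 1/k + k^(-3))^(1/3))))


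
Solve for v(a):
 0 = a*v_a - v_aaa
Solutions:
 v(a) = C1 + Integral(C2*airyai(a) + C3*airybi(a), a)


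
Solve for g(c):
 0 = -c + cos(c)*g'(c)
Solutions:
 g(c) = C1 + Integral(c/cos(c), c)


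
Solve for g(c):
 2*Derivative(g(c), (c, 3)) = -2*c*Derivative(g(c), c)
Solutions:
 g(c) = C1 + Integral(C2*airyai(-c) + C3*airybi(-c), c)


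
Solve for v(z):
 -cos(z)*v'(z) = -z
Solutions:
 v(z) = C1 + Integral(z/cos(z), z)


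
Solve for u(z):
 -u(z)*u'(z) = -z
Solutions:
 u(z) = -sqrt(C1 + z^2)
 u(z) = sqrt(C1 + z^2)


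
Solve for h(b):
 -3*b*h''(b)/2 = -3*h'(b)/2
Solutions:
 h(b) = C1 + C2*b^2


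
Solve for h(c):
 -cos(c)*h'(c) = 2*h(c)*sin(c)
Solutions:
 h(c) = C1*cos(c)^2


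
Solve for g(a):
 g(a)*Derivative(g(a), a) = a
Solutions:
 g(a) = -sqrt(C1 + a^2)
 g(a) = sqrt(C1 + a^2)


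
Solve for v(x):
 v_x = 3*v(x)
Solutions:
 v(x) = C1*exp(3*x)


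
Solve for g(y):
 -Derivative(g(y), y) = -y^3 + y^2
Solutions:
 g(y) = C1 + y^4/4 - y^3/3


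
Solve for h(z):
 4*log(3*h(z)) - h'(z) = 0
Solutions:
 -Integral(1/(log(_y) + log(3)), (_y, h(z)))/4 = C1 - z


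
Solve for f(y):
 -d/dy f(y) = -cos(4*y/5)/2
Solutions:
 f(y) = C1 + 5*sin(4*y/5)/8


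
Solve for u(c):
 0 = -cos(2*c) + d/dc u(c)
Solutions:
 u(c) = C1 + sin(2*c)/2


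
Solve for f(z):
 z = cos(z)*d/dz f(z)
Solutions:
 f(z) = C1 + Integral(z/cos(z), z)


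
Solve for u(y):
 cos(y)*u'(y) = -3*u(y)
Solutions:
 u(y) = C1*(sin(y) - 1)^(3/2)/(sin(y) + 1)^(3/2)


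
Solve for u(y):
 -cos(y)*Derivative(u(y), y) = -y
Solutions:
 u(y) = C1 + Integral(y/cos(y), y)


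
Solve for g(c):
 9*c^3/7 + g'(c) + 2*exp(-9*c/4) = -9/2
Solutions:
 g(c) = C1 - 9*c^4/28 - 9*c/2 + 8*exp(-9*c/4)/9


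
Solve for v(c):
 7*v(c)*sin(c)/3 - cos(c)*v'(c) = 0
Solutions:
 v(c) = C1/cos(c)^(7/3)


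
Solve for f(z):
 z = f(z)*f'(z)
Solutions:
 f(z) = -sqrt(C1 + z^2)
 f(z) = sqrt(C1 + z^2)


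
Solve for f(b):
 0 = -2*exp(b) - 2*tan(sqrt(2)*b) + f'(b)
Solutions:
 f(b) = C1 + 2*exp(b) - sqrt(2)*log(cos(sqrt(2)*b))


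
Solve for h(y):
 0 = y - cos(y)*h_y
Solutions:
 h(y) = C1 + Integral(y/cos(y), y)


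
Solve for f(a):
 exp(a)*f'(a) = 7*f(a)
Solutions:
 f(a) = C1*exp(-7*exp(-a))


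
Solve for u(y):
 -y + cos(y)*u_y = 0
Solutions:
 u(y) = C1 + Integral(y/cos(y), y)


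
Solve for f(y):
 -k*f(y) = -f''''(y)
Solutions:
 f(y) = C1*exp(-k^(1/4)*y) + C2*exp(k^(1/4)*y) + C3*exp(-I*k^(1/4)*y) + C4*exp(I*k^(1/4)*y)


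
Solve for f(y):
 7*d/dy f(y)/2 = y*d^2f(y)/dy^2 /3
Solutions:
 f(y) = C1 + C2*y^(23/2)


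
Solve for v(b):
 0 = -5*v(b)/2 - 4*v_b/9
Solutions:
 v(b) = C1*exp(-45*b/8)


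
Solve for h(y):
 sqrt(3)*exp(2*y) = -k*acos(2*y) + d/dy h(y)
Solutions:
 h(y) = C1 + k*(y*acos(2*y) - sqrt(1 - 4*y^2)/2) + sqrt(3)*exp(2*y)/2


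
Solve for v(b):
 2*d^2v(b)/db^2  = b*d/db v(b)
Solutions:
 v(b) = C1 + C2*erfi(b/2)


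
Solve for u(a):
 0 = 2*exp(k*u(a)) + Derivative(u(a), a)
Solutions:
 u(a) = Piecewise((log(1/(C1*k + 2*a*k))/k, Ne(k, 0)), (nan, True))
 u(a) = Piecewise((C1 - 2*a, Eq(k, 0)), (nan, True))


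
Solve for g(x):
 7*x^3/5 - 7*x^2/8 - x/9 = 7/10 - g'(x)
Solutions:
 g(x) = C1 - 7*x^4/20 + 7*x^3/24 + x^2/18 + 7*x/10


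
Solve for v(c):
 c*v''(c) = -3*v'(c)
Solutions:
 v(c) = C1 + C2/c^2


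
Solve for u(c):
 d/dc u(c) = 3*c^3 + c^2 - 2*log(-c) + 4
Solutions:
 u(c) = C1 + 3*c^4/4 + c^3/3 - 2*c*log(-c) + 6*c


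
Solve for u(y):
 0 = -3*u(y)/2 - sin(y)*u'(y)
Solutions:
 u(y) = C1*(cos(y) + 1)^(3/4)/(cos(y) - 1)^(3/4)


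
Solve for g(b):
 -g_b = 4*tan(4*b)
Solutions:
 g(b) = C1 + log(cos(4*b))


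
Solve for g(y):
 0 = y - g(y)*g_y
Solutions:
 g(y) = -sqrt(C1 + y^2)
 g(y) = sqrt(C1 + y^2)


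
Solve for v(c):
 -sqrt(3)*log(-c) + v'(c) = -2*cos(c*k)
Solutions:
 v(c) = C1 + sqrt(3)*c*(log(-c) - 1) - 2*Piecewise((sin(c*k)/k, Ne(k, 0)), (c, True))


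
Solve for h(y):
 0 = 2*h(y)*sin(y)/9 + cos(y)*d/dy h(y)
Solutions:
 h(y) = C1*cos(y)^(2/9)


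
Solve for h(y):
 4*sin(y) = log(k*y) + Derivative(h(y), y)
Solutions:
 h(y) = C1 - y*log(k*y) + y - 4*cos(y)


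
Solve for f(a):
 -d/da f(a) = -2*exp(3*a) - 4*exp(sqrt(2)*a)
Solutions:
 f(a) = C1 + 2*exp(3*a)/3 + 2*sqrt(2)*exp(sqrt(2)*a)


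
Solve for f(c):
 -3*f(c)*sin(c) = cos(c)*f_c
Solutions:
 f(c) = C1*cos(c)^3


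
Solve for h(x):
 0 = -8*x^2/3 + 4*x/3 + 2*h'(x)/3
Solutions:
 h(x) = C1 + 4*x^3/3 - x^2


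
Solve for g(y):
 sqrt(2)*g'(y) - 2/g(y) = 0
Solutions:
 g(y) = -sqrt(C1 + 2*sqrt(2)*y)
 g(y) = sqrt(C1 + 2*sqrt(2)*y)


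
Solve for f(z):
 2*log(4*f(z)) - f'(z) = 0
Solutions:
 -Integral(1/(log(_y) + 2*log(2)), (_y, f(z)))/2 = C1 - z


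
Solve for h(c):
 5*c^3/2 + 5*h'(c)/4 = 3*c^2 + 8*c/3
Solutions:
 h(c) = C1 - c^4/2 + 4*c^3/5 + 16*c^2/15


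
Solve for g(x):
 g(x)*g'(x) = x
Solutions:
 g(x) = -sqrt(C1 + x^2)
 g(x) = sqrt(C1 + x^2)


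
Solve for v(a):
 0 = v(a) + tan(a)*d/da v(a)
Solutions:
 v(a) = C1/sin(a)


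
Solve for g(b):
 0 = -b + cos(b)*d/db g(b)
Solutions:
 g(b) = C1 + Integral(b/cos(b), b)


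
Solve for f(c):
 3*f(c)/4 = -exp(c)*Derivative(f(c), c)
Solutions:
 f(c) = C1*exp(3*exp(-c)/4)


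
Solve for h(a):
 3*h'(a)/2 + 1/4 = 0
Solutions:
 h(a) = C1 - a/6


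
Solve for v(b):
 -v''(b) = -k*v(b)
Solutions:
 v(b) = C1*exp(-b*sqrt(k)) + C2*exp(b*sqrt(k))


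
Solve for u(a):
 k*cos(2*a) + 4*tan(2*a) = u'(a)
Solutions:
 u(a) = C1 + k*sin(2*a)/2 - 2*log(cos(2*a))


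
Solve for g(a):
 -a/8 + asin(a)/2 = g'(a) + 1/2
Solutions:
 g(a) = C1 - a^2/16 + a*asin(a)/2 - a/2 + sqrt(1 - a^2)/2


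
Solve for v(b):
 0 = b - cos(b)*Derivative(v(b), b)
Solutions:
 v(b) = C1 + Integral(b/cos(b), b)


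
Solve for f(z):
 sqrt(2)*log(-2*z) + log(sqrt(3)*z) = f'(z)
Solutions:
 f(z) = C1 + z*(1 + sqrt(2))*log(z) + z*(-sqrt(2) - 1 + log(3)/2 + sqrt(2)*log(2) + sqrt(2)*I*pi)


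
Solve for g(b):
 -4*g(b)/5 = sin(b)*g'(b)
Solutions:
 g(b) = C1*(cos(b) + 1)^(2/5)/(cos(b) - 1)^(2/5)


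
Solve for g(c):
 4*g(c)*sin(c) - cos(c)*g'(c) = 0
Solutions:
 g(c) = C1/cos(c)^4


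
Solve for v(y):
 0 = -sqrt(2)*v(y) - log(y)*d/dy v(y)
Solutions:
 v(y) = C1*exp(-sqrt(2)*li(y))


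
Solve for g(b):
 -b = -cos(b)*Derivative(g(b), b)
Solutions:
 g(b) = C1 + Integral(b/cos(b), b)


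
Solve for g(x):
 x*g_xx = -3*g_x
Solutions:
 g(x) = C1 + C2/x^2


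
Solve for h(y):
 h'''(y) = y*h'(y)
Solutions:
 h(y) = C1 + Integral(C2*airyai(y) + C3*airybi(y), y)


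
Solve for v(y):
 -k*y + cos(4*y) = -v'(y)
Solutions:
 v(y) = C1 + k*y^2/2 - sin(4*y)/4


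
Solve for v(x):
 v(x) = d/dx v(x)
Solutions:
 v(x) = C1*exp(x)


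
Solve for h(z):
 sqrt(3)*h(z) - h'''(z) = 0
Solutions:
 h(z) = C3*exp(3^(1/6)*z) + (C1*sin(3^(2/3)*z/2) + C2*cos(3^(2/3)*z/2))*exp(-3^(1/6)*z/2)


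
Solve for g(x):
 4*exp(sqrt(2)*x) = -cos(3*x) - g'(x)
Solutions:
 g(x) = C1 - 2*sqrt(2)*exp(sqrt(2)*x) - sin(3*x)/3


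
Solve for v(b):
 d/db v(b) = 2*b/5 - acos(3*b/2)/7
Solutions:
 v(b) = C1 + b^2/5 - b*acos(3*b/2)/7 + sqrt(4 - 9*b^2)/21


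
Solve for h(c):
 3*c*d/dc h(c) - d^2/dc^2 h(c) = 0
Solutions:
 h(c) = C1 + C2*erfi(sqrt(6)*c/2)


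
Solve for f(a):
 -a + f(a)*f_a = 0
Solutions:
 f(a) = -sqrt(C1 + a^2)
 f(a) = sqrt(C1 + a^2)


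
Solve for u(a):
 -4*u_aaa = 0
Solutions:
 u(a) = C1 + C2*a + C3*a^2


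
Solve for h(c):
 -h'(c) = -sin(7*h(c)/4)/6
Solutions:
 -c/6 + 2*log(cos(7*h(c)/4) - 1)/7 - 2*log(cos(7*h(c)/4) + 1)/7 = C1


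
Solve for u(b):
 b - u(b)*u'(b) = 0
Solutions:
 u(b) = -sqrt(C1 + b^2)
 u(b) = sqrt(C1 + b^2)


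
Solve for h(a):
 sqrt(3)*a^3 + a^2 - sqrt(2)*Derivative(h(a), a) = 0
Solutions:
 h(a) = C1 + sqrt(6)*a^4/8 + sqrt(2)*a^3/6


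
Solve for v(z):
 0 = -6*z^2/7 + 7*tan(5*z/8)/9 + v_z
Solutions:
 v(z) = C1 + 2*z^3/7 + 56*log(cos(5*z/8))/45


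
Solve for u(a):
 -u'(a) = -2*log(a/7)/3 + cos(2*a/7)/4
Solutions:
 u(a) = C1 + 2*a*log(a)/3 - 2*a*log(7)/3 - 2*a/3 - 7*sin(2*a/7)/8


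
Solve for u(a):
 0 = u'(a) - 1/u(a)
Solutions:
 u(a) = -sqrt(C1 + 2*a)
 u(a) = sqrt(C1 + 2*a)


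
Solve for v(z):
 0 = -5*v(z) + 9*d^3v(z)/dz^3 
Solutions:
 v(z) = C3*exp(15^(1/3)*z/3) + (C1*sin(3^(5/6)*5^(1/3)*z/6) + C2*cos(3^(5/6)*5^(1/3)*z/6))*exp(-15^(1/3)*z/6)


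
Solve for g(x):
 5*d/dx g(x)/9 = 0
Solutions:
 g(x) = C1


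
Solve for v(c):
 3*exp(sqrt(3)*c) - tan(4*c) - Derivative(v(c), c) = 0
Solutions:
 v(c) = C1 + sqrt(3)*exp(sqrt(3)*c) + log(cos(4*c))/4


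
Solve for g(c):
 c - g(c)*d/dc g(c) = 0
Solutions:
 g(c) = -sqrt(C1 + c^2)
 g(c) = sqrt(C1 + c^2)


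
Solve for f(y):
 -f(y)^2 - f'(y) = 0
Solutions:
 f(y) = 1/(C1 + y)


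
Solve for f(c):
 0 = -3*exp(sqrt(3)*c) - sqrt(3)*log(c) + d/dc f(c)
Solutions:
 f(c) = C1 + sqrt(3)*c*log(c) - sqrt(3)*c + sqrt(3)*exp(sqrt(3)*c)


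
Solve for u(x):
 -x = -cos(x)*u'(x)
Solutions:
 u(x) = C1 + Integral(x/cos(x), x)


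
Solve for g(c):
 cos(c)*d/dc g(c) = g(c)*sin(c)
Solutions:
 g(c) = C1/cos(c)


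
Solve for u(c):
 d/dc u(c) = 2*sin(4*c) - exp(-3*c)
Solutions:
 u(c) = C1 - cos(4*c)/2 + exp(-3*c)/3


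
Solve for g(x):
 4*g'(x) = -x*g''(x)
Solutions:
 g(x) = C1 + C2/x^3


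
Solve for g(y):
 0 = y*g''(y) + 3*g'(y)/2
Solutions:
 g(y) = C1 + C2/sqrt(y)


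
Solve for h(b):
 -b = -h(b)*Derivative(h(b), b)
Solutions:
 h(b) = -sqrt(C1 + b^2)
 h(b) = sqrt(C1 + b^2)


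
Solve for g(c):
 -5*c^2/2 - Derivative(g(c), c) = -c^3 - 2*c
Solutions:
 g(c) = C1 + c^4/4 - 5*c^3/6 + c^2


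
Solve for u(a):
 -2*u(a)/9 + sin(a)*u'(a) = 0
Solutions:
 u(a) = C1*(cos(a) - 1)^(1/9)/(cos(a) + 1)^(1/9)


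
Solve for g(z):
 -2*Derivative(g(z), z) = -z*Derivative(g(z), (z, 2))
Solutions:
 g(z) = C1 + C2*z^3


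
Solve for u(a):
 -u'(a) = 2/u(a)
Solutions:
 u(a) = -sqrt(C1 - 4*a)
 u(a) = sqrt(C1 - 4*a)


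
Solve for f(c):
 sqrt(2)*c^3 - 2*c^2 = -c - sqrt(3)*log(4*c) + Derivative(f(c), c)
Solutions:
 f(c) = C1 + sqrt(2)*c^4/4 - 2*c^3/3 + c^2/2 + sqrt(3)*c*log(c) - sqrt(3)*c + 2*sqrt(3)*c*log(2)


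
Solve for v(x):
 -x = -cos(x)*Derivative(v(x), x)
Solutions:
 v(x) = C1 + Integral(x/cos(x), x)


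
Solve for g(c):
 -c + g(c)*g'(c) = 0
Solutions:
 g(c) = -sqrt(C1 + c^2)
 g(c) = sqrt(C1 + c^2)


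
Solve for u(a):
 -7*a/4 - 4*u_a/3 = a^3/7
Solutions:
 u(a) = C1 - 3*a^4/112 - 21*a^2/32


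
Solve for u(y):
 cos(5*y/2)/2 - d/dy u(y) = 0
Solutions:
 u(y) = C1 + sin(5*y/2)/5


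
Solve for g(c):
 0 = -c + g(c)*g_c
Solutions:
 g(c) = -sqrt(C1 + c^2)
 g(c) = sqrt(C1 + c^2)


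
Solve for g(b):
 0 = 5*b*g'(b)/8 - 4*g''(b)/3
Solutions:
 g(b) = C1 + C2*erfi(sqrt(15)*b/8)


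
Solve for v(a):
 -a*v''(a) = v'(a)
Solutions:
 v(a) = C1 + C2*log(a)


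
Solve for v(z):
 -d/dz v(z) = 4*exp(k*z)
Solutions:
 v(z) = C1 - 4*exp(k*z)/k


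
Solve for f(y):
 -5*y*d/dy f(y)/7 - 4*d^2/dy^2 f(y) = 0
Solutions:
 f(y) = C1 + C2*erf(sqrt(70)*y/28)


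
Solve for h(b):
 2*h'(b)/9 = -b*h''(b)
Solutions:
 h(b) = C1 + C2*b^(7/9)


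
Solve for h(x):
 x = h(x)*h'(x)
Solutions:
 h(x) = -sqrt(C1 + x^2)
 h(x) = sqrt(C1 + x^2)


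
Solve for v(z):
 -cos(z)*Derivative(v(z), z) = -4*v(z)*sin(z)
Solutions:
 v(z) = C1/cos(z)^4


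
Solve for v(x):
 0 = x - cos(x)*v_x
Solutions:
 v(x) = C1 + Integral(x/cos(x), x)


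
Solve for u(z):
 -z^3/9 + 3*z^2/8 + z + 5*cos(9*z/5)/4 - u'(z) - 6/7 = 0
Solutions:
 u(z) = C1 - z^4/36 + z^3/8 + z^2/2 - 6*z/7 + 25*sin(9*z/5)/36


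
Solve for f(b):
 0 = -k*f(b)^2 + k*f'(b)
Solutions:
 f(b) = -1/(C1 + b)


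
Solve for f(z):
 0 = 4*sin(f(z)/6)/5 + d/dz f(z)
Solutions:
 4*z/5 + 3*log(cos(f(z)/6) - 1) - 3*log(cos(f(z)/6) + 1) = C1


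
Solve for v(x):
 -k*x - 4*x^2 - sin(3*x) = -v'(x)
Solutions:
 v(x) = C1 + k*x^2/2 + 4*x^3/3 - cos(3*x)/3


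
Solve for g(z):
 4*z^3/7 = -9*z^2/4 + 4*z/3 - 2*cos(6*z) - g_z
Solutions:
 g(z) = C1 - z^4/7 - 3*z^3/4 + 2*z^2/3 - sin(6*z)/3


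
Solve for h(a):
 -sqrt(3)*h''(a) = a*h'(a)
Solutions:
 h(a) = C1 + C2*erf(sqrt(2)*3^(3/4)*a/6)


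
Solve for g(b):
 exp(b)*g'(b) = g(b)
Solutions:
 g(b) = C1*exp(-exp(-b))


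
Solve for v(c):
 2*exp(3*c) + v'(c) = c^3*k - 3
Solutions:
 v(c) = C1 + c^4*k/4 - 3*c - 2*exp(3*c)/3


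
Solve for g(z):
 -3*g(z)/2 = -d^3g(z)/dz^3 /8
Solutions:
 g(z) = C3*exp(12^(1/3)*z) + (C1*sin(2^(2/3)*3^(5/6)*z/2) + C2*cos(2^(2/3)*3^(5/6)*z/2))*exp(-12^(1/3)*z/2)


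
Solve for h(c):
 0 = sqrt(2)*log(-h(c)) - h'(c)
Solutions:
 -li(-h(c)) = C1 + sqrt(2)*c


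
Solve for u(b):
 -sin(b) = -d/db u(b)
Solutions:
 u(b) = C1 - cos(b)


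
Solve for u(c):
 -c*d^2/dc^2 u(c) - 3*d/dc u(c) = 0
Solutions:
 u(c) = C1 + C2/c^2


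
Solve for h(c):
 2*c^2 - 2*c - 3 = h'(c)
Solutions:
 h(c) = C1 + 2*c^3/3 - c^2 - 3*c


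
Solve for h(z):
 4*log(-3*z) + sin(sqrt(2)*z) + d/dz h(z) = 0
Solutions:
 h(z) = C1 - 4*z*log(-z) - 4*z*log(3) + 4*z + sqrt(2)*cos(sqrt(2)*z)/2


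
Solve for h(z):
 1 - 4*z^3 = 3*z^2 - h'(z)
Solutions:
 h(z) = C1 + z^4 + z^3 - z


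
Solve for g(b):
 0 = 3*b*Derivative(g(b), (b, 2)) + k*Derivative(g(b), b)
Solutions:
 g(b) = C1 + b^(1 - re(k)/3)*(C2*sin(log(b)*Abs(im(k))/3) + C3*cos(log(b)*im(k)/3))


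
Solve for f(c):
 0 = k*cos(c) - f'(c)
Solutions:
 f(c) = C1 + k*sin(c)


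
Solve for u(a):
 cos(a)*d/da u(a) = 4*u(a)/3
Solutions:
 u(a) = C1*(sin(a) + 1)^(2/3)/(sin(a) - 1)^(2/3)


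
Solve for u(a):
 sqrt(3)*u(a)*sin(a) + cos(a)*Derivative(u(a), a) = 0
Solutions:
 u(a) = C1*cos(a)^(sqrt(3))


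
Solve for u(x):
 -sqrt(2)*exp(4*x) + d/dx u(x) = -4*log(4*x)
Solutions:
 u(x) = C1 - 4*x*log(x) + 4*x*(1 - 2*log(2)) + sqrt(2)*exp(4*x)/4


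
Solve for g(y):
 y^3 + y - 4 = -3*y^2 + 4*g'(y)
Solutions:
 g(y) = C1 + y^4/16 + y^3/4 + y^2/8 - y


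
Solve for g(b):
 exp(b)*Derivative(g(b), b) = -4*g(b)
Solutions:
 g(b) = C1*exp(4*exp(-b))


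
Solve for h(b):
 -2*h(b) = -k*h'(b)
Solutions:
 h(b) = C1*exp(2*b/k)


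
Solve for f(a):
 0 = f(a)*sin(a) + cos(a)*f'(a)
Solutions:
 f(a) = C1*cos(a)


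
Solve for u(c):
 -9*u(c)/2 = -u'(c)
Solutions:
 u(c) = C1*exp(9*c/2)


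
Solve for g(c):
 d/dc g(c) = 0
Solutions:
 g(c) = C1


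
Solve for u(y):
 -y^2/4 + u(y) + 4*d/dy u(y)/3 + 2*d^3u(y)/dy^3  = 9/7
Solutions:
 u(y) = C1*exp(-2^(1/3)*y*(-(27 + sqrt(857))^(1/3) + 4*2^(1/3)/(27 + sqrt(857))^(1/3))/12)*sin(2^(1/3)*sqrt(3)*y*(4*2^(1/3)/(27 + sqrt(857))^(1/3) + (27 + sqrt(857))^(1/3))/12) + C2*exp(-2^(1/3)*y*(-(27 + sqrt(857))^(1/3) + 4*2^(1/3)/(27 + sqrt(857))^(1/3))/12)*cos(2^(1/3)*sqrt(3)*y*(4*2^(1/3)/(27 + sqrt(857))^(1/3) + (27 + sqrt(857))^(1/3))/12) + C3*exp(2^(1/3)*y*(-(27 + sqrt(857))^(1/3) + 4*2^(1/3)/(27 + sqrt(857))^(1/3))/6) + y^2/4 - 2*y/3 + 137/63


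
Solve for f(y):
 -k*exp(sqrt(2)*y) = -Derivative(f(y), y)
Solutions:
 f(y) = C1 + sqrt(2)*k*exp(sqrt(2)*y)/2


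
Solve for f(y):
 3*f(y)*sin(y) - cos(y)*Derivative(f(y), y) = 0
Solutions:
 f(y) = C1/cos(y)^3


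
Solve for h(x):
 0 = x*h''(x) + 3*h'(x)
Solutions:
 h(x) = C1 + C2/x^2


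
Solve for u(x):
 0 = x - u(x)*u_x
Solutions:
 u(x) = -sqrt(C1 + x^2)
 u(x) = sqrt(C1 + x^2)


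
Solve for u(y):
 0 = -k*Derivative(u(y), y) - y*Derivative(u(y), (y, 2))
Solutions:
 u(y) = C1 + y^(1 - re(k))*(C2*sin(log(y)*Abs(im(k))) + C3*cos(log(y)*im(k)))


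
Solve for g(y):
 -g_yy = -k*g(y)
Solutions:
 g(y) = C1*exp(-sqrt(k)*y) + C2*exp(sqrt(k)*y)


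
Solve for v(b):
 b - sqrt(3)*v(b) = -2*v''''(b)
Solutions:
 v(b) = C1*exp(-2^(3/4)*3^(1/8)*b/2) + C2*exp(2^(3/4)*3^(1/8)*b/2) + C3*sin(2^(3/4)*3^(1/8)*b/2) + C4*cos(2^(3/4)*3^(1/8)*b/2) + sqrt(3)*b/3


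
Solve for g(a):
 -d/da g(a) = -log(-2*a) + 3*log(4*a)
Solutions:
 g(a) = C1 - 2*a*log(a) + a*(-5*log(2) + 2 + I*pi)


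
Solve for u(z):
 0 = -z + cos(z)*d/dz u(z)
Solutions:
 u(z) = C1 + Integral(z/cos(z), z)


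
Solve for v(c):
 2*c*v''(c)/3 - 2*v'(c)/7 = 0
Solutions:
 v(c) = C1 + C2*c^(10/7)


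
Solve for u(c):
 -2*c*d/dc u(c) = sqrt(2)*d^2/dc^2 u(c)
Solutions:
 u(c) = C1 + C2*erf(2^(3/4)*c/2)


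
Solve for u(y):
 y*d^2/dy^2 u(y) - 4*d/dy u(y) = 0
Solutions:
 u(y) = C1 + C2*y^5


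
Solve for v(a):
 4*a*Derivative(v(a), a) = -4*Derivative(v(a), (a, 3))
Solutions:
 v(a) = C1 + Integral(C2*airyai(-a) + C3*airybi(-a), a)


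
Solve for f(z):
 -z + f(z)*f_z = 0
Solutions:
 f(z) = -sqrt(C1 + z^2)
 f(z) = sqrt(C1 + z^2)


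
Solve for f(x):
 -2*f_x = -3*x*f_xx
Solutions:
 f(x) = C1 + C2*x^(5/3)


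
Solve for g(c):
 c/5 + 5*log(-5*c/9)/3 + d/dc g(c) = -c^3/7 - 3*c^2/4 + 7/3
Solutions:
 g(c) = C1 - c^4/28 - c^3/4 - c^2/10 - 5*c*log(-c)/3 + c*(-5*log(5)/3 + 10*log(3)/3 + 4)


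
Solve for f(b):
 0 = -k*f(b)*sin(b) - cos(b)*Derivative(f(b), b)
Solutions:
 f(b) = C1*exp(k*log(cos(b)))


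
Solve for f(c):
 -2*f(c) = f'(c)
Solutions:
 f(c) = C1*exp(-2*c)


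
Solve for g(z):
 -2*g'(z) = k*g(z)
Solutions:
 g(z) = C1*exp(-k*z/2)


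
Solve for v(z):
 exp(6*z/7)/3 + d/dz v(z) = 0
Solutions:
 v(z) = C1 - 7*exp(6*z/7)/18


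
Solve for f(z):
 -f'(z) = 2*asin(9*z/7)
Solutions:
 f(z) = C1 - 2*z*asin(9*z/7) - 2*sqrt(49 - 81*z^2)/9


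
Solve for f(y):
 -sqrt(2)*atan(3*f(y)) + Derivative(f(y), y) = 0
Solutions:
 Integral(1/atan(3*_y), (_y, f(y))) = C1 + sqrt(2)*y


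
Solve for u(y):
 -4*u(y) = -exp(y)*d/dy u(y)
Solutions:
 u(y) = C1*exp(-4*exp(-y))


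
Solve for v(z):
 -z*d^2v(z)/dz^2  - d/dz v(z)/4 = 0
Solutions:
 v(z) = C1 + C2*z^(3/4)


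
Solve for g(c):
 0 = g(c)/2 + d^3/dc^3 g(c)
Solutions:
 g(c) = C3*exp(-2^(2/3)*c/2) + (C1*sin(2^(2/3)*sqrt(3)*c/4) + C2*cos(2^(2/3)*sqrt(3)*c/4))*exp(2^(2/3)*c/4)


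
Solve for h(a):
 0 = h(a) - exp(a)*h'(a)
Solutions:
 h(a) = C1*exp(-exp(-a))


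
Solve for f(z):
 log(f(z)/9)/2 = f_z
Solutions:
 2*Integral(1/(-log(_y) + 2*log(3)), (_y, f(z))) = C1 - z


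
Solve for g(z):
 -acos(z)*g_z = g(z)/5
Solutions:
 g(z) = C1*exp(-Integral(1/acos(z), z)/5)


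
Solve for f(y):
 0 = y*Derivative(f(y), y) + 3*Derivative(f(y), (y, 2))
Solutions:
 f(y) = C1 + C2*erf(sqrt(6)*y/6)


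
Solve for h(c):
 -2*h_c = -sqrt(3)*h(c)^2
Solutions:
 h(c) = -2/(C1 + sqrt(3)*c)


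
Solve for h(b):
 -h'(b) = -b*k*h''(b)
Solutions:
 h(b) = C1 + b^(((re(k) + 1)*re(k) + im(k)^2)/(re(k)^2 + im(k)^2))*(C2*sin(log(b)*Abs(im(k))/(re(k)^2 + im(k)^2)) + C3*cos(log(b)*im(k)/(re(k)^2 + im(k)^2)))


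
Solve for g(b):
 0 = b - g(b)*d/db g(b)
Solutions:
 g(b) = -sqrt(C1 + b^2)
 g(b) = sqrt(C1 + b^2)


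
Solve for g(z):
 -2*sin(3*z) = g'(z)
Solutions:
 g(z) = C1 + 2*cos(3*z)/3


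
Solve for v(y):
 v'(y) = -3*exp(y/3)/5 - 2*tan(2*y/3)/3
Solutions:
 v(y) = C1 - 9*exp(y/3)/5 + log(cos(2*y/3))


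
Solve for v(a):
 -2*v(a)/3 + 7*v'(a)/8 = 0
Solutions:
 v(a) = C1*exp(16*a/21)


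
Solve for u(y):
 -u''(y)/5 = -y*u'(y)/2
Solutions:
 u(y) = C1 + C2*erfi(sqrt(5)*y/2)


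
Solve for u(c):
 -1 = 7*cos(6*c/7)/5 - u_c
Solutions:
 u(c) = C1 + c + 49*sin(6*c/7)/30


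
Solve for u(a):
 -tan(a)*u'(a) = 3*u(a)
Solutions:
 u(a) = C1/sin(a)^3


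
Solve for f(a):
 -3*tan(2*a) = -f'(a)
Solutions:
 f(a) = C1 - 3*log(cos(2*a))/2


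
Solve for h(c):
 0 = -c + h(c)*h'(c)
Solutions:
 h(c) = -sqrt(C1 + c^2)
 h(c) = sqrt(C1 + c^2)


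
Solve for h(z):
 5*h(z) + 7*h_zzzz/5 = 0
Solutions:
 h(z) = (C1*sin(sqrt(10)*7^(3/4)*z/14) + C2*cos(sqrt(10)*7^(3/4)*z/14))*exp(-sqrt(10)*7^(3/4)*z/14) + (C3*sin(sqrt(10)*7^(3/4)*z/14) + C4*cos(sqrt(10)*7^(3/4)*z/14))*exp(sqrt(10)*7^(3/4)*z/14)


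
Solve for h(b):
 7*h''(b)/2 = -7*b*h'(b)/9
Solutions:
 h(b) = C1 + C2*erf(b/3)


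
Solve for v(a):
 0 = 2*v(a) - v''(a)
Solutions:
 v(a) = C1*exp(-sqrt(2)*a) + C2*exp(sqrt(2)*a)


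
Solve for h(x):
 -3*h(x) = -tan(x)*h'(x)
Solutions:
 h(x) = C1*sin(x)^3


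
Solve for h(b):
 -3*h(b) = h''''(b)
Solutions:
 h(b) = (C1*sin(sqrt(2)*3^(1/4)*b/2) + C2*cos(sqrt(2)*3^(1/4)*b/2))*exp(-sqrt(2)*3^(1/4)*b/2) + (C3*sin(sqrt(2)*3^(1/4)*b/2) + C4*cos(sqrt(2)*3^(1/4)*b/2))*exp(sqrt(2)*3^(1/4)*b/2)


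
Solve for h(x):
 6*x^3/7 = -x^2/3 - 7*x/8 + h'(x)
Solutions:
 h(x) = C1 + 3*x^4/14 + x^3/9 + 7*x^2/16


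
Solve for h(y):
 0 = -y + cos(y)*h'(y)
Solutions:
 h(y) = C1 + Integral(y/cos(y), y)


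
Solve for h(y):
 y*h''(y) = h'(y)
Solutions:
 h(y) = C1 + C2*y^2


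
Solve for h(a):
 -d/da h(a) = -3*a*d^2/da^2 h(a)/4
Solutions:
 h(a) = C1 + C2*a^(7/3)


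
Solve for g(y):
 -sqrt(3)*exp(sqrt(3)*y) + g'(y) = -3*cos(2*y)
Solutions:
 g(y) = C1 + exp(sqrt(3)*y) - 3*sin(2*y)/2


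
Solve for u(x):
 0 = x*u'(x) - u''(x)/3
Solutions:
 u(x) = C1 + C2*erfi(sqrt(6)*x/2)


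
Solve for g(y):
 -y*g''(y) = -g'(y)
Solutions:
 g(y) = C1 + C2*y^2


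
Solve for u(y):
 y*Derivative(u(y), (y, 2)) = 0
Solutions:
 u(y) = C1 + C2*y


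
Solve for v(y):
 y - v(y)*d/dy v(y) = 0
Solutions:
 v(y) = -sqrt(C1 + y^2)
 v(y) = sqrt(C1 + y^2)


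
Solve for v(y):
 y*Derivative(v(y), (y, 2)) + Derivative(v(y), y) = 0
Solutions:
 v(y) = C1 + C2*log(y)


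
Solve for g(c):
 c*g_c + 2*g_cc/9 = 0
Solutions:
 g(c) = C1 + C2*erf(3*c/2)


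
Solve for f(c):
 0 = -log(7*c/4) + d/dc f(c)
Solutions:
 f(c) = C1 + c*log(c) - c + c*log(7/4)


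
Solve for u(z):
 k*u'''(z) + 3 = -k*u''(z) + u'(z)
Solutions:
 u(z) = C1 + C2*exp(z*(-1 + sqrt(k*(k + 4))/k)/2) + C3*exp(-z*(1 + sqrt(k*(k + 4))/k)/2) + 3*z


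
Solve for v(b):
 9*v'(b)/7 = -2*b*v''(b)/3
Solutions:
 v(b) = C1 + C2/b^(13/14)


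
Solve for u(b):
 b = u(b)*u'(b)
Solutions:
 u(b) = -sqrt(C1 + b^2)
 u(b) = sqrt(C1 + b^2)


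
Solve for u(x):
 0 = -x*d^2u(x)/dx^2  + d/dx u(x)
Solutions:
 u(x) = C1 + C2*x^2


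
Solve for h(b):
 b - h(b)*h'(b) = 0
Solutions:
 h(b) = -sqrt(C1 + b^2)
 h(b) = sqrt(C1 + b^2)


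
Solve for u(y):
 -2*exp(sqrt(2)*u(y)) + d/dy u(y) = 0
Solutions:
 u(y) = sqrt(2)*(2*log(-1/(C1 + 2*y)) - log(2))/4


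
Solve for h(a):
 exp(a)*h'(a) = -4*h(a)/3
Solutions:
 h(a) = C1*exp(4*exp(-a)/3)


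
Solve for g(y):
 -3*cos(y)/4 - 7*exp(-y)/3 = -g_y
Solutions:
 g(y) = C1 + 3*sin(y)/4 - 7*exp(-y)/3


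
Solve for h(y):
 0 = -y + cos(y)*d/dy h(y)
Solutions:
 h(y) = C1 + Integral(y/cos(y), y)


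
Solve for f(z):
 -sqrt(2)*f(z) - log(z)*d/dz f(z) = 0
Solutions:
 f(z) = C1*exp(-sqrt(2)*li(z))


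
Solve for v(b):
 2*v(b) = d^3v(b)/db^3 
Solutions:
 v(b) = C3*exp(2^(1/3)*b) + (C1*sin(2^(1/3)*sqrt(3)*b/2) + C2*cos(2^(1/3)*sqrt(3)*b/2))*exp(-2^(1/3)*b/2)


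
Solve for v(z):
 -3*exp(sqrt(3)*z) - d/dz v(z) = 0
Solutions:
 v(z) = C1 - sqrt(3)*exp(sqrt(3)*z)


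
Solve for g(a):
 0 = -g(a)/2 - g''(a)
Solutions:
 g(a) = C1*sin(sqrt(2)*a/2) + C2*cos(sqrt(2)*a/2)


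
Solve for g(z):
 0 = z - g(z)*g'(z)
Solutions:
 g(z) = -sqrt(C1 + z^2)
 g(z) = sqrt(C1 + z^2)


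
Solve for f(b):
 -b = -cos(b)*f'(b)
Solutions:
 f(b) = C1 + Integral(b/cos(b), b)


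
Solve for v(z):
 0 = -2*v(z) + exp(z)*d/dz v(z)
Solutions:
 v(z) = C1*exp(-2*exp(-z))


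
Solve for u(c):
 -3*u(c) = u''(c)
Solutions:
 u(c) = C1*sin(sqrt(3)*c) + C2*cos(sqrt(3)*c)


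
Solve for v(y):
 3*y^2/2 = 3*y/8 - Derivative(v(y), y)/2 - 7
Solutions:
 v(y) = C1 - y^3 + 3*y^2/8 - 14*y


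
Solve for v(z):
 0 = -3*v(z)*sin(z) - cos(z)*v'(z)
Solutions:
 v(z) = C1*cos(z)^3


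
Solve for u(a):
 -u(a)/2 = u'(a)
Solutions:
 u(a) = C1*exp(-a/2)
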